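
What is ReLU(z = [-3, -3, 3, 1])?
h = [0, 0, 3, 1]

ReLU applied element-wise: max(0,-3)=0, max(0,-3)=0, max(0,3)=3, max(0,1)=1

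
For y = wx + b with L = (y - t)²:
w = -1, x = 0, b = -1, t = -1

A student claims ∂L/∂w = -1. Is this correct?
Incorrect

y = (-1)(0) + -1 = -1
∂L/∂y = 2(y - t) = 2(-1 - -1) = 0
∂y/∂w = x = 0
∂L/∂w = 0 × 0 = 0

Claimed value: -1
Incorrect: The correct gradient is 0.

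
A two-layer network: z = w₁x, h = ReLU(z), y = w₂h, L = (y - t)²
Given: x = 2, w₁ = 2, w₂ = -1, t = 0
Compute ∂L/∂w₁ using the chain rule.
∂L/∂w₁ = 16

Forward pass:
z = w₁x = 2×2 = 4
h = ReLU(4) = 4
y = w₂h = -1×4 = -4

Backward pass:
∂L/∂y = 2(y - t) = 2(-4 - 0) = -8
∂y/∂h = w₂ = -1
∂h/∂z = 1 (ReLU derivative)
∂z/∂w₁ = x = 2

∂L/∂w₁ = -8 × -1 × 1 × 2 = 16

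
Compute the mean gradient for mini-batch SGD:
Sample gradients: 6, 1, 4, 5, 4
Average gradient = 4

Average = (1/5)(6 + 1 + 4 + 5 + 4) = 20/5 = 4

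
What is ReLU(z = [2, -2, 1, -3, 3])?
h = [2, 0, 1, 0, 3]

ReLU applied element-wise: max(0,2)=2, max(0,-2)=0, max(0,1)=1, max(0,-3)=0, max(0,3)=3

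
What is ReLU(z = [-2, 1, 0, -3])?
h = [0, 1, 0, 0]

ReLU applied element-wise: max(0,-2)=0, max(0,1)=1, max(0,0)=0, max(0,-3)=0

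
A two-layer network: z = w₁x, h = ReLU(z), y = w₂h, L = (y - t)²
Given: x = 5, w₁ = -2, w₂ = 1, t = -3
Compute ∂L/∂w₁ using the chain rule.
∂L/∂w₁ = 0

Forward pass:
z = w₁x = -2×5 = -10
h = ReLU(-10) = 0
y = w₂h = 1×0 = 0

Backward pass:
∂L/∂y = 2(y - t) = 2(0 - -3) = 6
∂y/∂h = w₂ = 1
∂h/∂z = 0 (ReLU derivative)
∂z/∂w₁ = x = 5

∂L/∂w₁ = 6 × 1 × 0 × 5 = 0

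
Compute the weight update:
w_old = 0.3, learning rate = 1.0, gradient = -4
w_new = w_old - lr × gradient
w_new = 4.3

w_new = w - η·∂L/∂w = 0.3 - 1.0×(-4) = 0.3 - (-4) = 4.3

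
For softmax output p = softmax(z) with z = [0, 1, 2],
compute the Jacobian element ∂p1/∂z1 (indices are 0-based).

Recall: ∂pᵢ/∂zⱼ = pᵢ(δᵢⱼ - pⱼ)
∂p1/∂z1 = 0.1848

p = softmax(z) = [0.09003, 0.2447, 0.6652]
p1 = 0.2447

∂p1/∂z1 = p1(1 - p1) = 0.2447 × (1 - 0.2447) = 0.1848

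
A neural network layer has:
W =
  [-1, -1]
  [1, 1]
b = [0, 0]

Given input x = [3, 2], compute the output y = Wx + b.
y = [-5, 5]

Wx = [-1×3 + -1×2, 1×3 + 1×2]
   = [-5, 5]
y = Wx + b = [-5 + 0, 5 + 0] = [-5, 5]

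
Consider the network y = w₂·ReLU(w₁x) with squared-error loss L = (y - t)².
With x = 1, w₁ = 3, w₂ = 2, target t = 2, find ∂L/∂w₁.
∂L/∂w₁ = 16

Forward pass:
z = w₁x = 3×1 = 3
h = ReLU(3) = 3
y = w₂h = 2×3 = 6

Backward pass:
∂L/∂y = 2(y - t) = 2(6 - 2) = 8
∂y/∂h = w₂ = 2
∂h/∂z = 1 (ReLU derivative)
∂z/∂w₁ = x = 1

∂L/∂w₁ = 8 × 2 × 1 × 1 = 16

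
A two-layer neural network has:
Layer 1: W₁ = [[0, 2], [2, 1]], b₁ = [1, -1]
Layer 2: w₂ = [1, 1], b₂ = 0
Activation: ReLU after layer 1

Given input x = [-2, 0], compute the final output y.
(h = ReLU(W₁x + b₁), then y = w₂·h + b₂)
y = 1

Layer 1 pre-activation: z₁ = [1, -5]
After ReLU: h = [1, 0]
Layer 2 output: y = 1×1 + 1×0 + 0 = 1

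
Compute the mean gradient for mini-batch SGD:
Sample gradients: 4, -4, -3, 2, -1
Average gradient = -0.4

Average = (1/5)(4 + -4 + -3 + 2 + -1) = -2/5 = -0.4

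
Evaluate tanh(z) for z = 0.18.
0.1781

tanh(0.18) = (e^(0.18) - e^(-0.18))/(e^(0.18) + e^(-0.18)) = 0.1781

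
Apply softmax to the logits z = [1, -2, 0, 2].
p = [0.2418, 0.012, 0.0889, 0.6572]

exp(z) = [2.718, 0.1353, 1, 7.389]
Sum = 11.24
p = [0.2418, 0.012, 0.0889, 0.6572]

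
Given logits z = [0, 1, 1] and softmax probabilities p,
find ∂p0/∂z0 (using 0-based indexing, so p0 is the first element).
∂p0/∂z0 = 0.1312

p = softmax(z) = [0.1554, 0.4223, 0.4223]
p0 = 0.1554

∂p0/∂z0 = p0(1 - p0) = 0.1554 × (1 - 0.1554) = 0.1312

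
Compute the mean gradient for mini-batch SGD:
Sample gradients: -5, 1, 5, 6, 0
Average gradient = 1.4

Average = (1/5)(-5 + 1 + 5 + 6 + 0) = 7/5 = 1.4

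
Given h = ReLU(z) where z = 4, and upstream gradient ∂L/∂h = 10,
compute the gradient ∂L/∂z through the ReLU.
∂L/∂z = 10

h = ReLU(4) = 4
Since z > 0: ∂h/∂z = 1
∂L/∂z = ∂L/∂h · ∂h/∂z = 10 × 1 = 10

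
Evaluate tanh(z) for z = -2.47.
-0.9858

tanh(-2.47) = (e^(-2.47) - e^(2.47))/(e^(-2.47) + e^(2.47)) = -0.9858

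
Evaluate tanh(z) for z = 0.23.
0.226

tanh(0.23) = (e^(0.23) - e^(-0.23))/(e^(0.23) + e^(-0.23)) = 0.226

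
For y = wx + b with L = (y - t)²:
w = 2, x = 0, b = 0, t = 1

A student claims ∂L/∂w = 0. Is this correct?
Correct

y = (2)(0) + 0 = 0
∂L/∂y = 2(y - t) = 2(0 - 1) = -2
∂y/∂w = x = 0
∂L/∂w = -2 × 0 = 0

Claimed value: 0
Correct: The correct gradient is 0.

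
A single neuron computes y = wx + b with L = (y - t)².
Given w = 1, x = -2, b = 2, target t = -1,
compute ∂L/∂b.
∂L/∂b = 2

y = wx + b = (1)(-2) + 2 = 0
∂L/∂y = 2(y - t) = 2(0 - -1) = 2
∂y/∂b = 1
∂L/∂b = ∂L/∂y · ∂y/∂b = 2 × 1 = 2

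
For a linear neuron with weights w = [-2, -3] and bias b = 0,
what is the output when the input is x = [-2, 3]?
y = -5

y = (-2)(-2) + (-3)(3) + 0 = -5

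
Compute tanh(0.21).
0.207

tanh(0.21) = (e^(0.21) - e^(-0.21))/(e^(0.21) + e^(-0.21)) = 0.207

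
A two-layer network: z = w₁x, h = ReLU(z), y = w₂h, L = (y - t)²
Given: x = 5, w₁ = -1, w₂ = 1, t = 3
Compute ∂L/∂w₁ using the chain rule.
∂L/∂w₁ = 0

Forward pass:
z = w₁x = -1×5 = -5
h = ReLU(-5) = 0
y = w₂h = 1×0 = 0

Backward pass:
∂L/∂y = 2(y - t) = 2(0 - 3) = -6
∂y/∂h = w₂ = 1
∂h/∂z = 0 (ReLU derivative)
∂z/∂w₁ = x = 5

∂L/∂w₁ = -6 × 1 × 0 × 5 = 0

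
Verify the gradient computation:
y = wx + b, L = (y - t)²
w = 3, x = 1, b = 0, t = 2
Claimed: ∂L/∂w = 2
Correct

y = (3)(1) + 0 = 3
∂L/∂y = 2(y - t) = 2(3 - 2) = 2
∂y/∂w = x = 1
∂L/∂w = 2 × 1 = 2

Claimed value: 2
Correct: The correct gradient is 2.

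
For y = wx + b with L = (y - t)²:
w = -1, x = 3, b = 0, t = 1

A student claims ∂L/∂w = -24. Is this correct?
Correct

y = (-1)(3) + 0 = -3
∂L/∂y = 2(y - t) = 2(-3 - 1) = -8
∂y/∂w = x = 3
∂L/∂w = -8 × 3 = -24

Claimed value: -24
Correct: The correct gradient is -24.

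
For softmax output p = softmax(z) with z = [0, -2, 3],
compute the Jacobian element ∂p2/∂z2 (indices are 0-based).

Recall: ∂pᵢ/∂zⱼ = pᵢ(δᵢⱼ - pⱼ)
∂p2/∂z2 = 0.05064

p = softmax(z) = [0.04712, 0.006377, 0.9465]
p2 = 0.9465

∂p2/∂z2 = p2(1 - p2) = 0.9465 × (1 - 0.9465) = 0.05064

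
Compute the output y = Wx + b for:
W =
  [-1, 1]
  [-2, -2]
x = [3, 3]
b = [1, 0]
y = [1, -12]

Wx = [-1×3 + 1×3, -2×3 + -2×3]
   = [0, -12]
y = Wx + b = [0 + 1, -12 + 0] = [1, -12]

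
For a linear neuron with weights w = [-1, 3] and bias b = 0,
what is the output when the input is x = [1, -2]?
y = -7

y = (-1)(1) + (3)(-2) + 0 = -7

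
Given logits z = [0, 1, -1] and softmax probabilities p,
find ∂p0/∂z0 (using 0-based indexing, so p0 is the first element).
∂p0/∂z0 = 0.1848

p = softmax(z) = [0.2447, 0.6652, 0.09003]
p0 = 0.2447

∂p0/∂z0 = p0(1 - p0) = 0.2447 × (1 - 0.2447) = 0.1848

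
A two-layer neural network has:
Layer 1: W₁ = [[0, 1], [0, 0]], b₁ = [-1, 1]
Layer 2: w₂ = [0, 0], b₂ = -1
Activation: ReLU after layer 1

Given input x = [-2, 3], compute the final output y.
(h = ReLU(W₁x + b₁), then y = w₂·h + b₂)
y = -1

Layer 1 pre-activation: z₁ = [2, 1]
After ReLU: h = [2, 1]
Layer 2 output: y = 0×2 + 0×1 + -1 = -1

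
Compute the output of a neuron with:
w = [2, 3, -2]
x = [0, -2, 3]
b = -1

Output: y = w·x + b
y = -13

y = (2)(0) + (3)(-2) + (-2)(3) + -1 = -13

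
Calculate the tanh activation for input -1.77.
-0.9436

tanh(-1.77) = (e^(-1.77) - e^(1.77))/(e^(-1.77) + e^(1.77)) = -0.9436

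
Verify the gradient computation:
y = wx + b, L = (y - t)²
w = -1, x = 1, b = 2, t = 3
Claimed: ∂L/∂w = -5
Incorrect

y = (-1)(1) + 2 = 1
∂L/∂y = 2(y - t) = 2(1 - 3) = -4
∂y/∂w = x = 1
∂L/∂w = -4 × 1 = -4

Claimed value: -5
Incorrect: The correct gradient is -4.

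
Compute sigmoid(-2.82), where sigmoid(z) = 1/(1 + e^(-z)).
0.05625

sigmoid(-2.82) = 1/(1 + e^(2.82)) = 1/(1 + 16.78) = 0.05625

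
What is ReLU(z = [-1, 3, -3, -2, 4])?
h = [0, 3, 0, 0, 4]

ReLU applied element-wise: max(0,-1)=0, max(0,3)=3, max(0,-3)=0, max(0,-2)=0, max(0,4)=4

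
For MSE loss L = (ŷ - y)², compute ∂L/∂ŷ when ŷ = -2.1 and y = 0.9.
∂L/∂ŷ = -6.0

∂L/∂ŷ = 2(ŷ - y) = 2(-2.1 - 0.9) = 2(-3.0) = -6.0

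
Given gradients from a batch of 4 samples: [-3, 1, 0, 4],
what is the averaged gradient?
Average gradient = 0.5

Average = (1/4)(-3 + 1 + 0 + 4) = 2/4 = 0.5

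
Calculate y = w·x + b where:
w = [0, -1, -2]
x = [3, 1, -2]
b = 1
y = 4

y = (0)(3) + (-1)(1) + (-2)(-2) + 1 = 4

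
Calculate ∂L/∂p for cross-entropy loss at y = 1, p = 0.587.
∂L/∂p = -1.704

∂L/∂p = -y/p + (1-y)/(1-p) = -1/0.587 + 0 = -1.704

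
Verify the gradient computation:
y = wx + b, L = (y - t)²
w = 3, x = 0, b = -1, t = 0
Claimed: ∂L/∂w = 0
Correct

y = (3)(0) + -1 = -1
∂L/∂y = 2(y - t) = 2(-1 - 0) = -2
∂y/∂w = x = 0
∂L/∂w = -2 × 0 = 0

Claimed value: 0
Correct: The correct gradient is 0.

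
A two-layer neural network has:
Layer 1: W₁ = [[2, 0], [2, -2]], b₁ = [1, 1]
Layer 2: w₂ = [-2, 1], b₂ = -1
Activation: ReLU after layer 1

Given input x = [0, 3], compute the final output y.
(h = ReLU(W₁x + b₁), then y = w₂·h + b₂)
y = -3

Layer 1 pre-activation: z₁ = [1, -5]
After ReLU: h = [1, 0]
Layer 2 output: y = -2×1 + 1×0 + -1 = -3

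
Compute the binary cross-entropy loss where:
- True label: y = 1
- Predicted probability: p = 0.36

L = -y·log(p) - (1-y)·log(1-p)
L = 1.022

L = -1·log(0.36) - 0·log(0.64) = -log(0.36) = 1.022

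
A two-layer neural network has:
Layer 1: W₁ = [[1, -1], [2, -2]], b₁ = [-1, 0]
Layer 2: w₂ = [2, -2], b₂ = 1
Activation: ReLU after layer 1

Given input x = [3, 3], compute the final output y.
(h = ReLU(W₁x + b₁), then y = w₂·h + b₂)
y = 1

Layer 1 pre-activation: z₁ = [-1, 0]
After ReLU: h = [0, 0]
Layer 2 output: y = 2×0 + -2×0 + 1 = 1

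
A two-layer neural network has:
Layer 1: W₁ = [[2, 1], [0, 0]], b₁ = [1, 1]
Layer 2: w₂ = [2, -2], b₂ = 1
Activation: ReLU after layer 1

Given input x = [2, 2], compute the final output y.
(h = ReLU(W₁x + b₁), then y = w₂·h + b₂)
y = 13

Layer 1 pre-activation: z₁ = [7, 1]
After ReLU: h = [7, 1]
Layer 2 output: y = 2×7 + -2×1 + 1 = 13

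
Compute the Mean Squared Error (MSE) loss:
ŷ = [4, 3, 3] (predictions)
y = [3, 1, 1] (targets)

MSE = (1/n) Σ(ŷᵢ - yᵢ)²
MSE = 3

MSE = (1/3)((4-3)² + (3-1)² + (3-1)²) = (1/3)(1 + 4 + 4) = 3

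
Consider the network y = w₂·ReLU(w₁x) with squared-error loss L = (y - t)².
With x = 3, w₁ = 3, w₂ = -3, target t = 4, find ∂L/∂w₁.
∂L/∂w₁ = 558

Forward pass:
z = w₁x = 3×3 = 9
h = ReLU(9) = 9
y = w₂h = -3×9 = -27

Backward pass:
∂L/∂y = 2(y - t) = 2(-27 - 4) = -62
∂y/∂h = w₂ = -3
∂h/∂z = 1 (ReLU derivative)
∂z/∂w₁ = x = 3

∂L/∂w₁ = -62 × -3 × 1 × 3 = 558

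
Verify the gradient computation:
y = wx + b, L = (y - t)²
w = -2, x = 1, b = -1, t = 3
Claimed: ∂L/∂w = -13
Incorrect

y = (-2)(1) + -1 = -3
∂L/∂y = 2(y - t) = 2(-3 - 3) = -12
∂y/∂w = x = 1
∂L/∂w = -12 × 1 = -12

Claimed value: -13
Incorrect: The correct gradient is -12.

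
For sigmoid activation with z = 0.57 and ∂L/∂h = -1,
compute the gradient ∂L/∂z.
∂L/∂z = -0.2307

σ(0.57) = 0.6388
σ'(0.57) = σ(0.57)(1 - σ(0.57)) = 0.6388 × 0.3612 = 0.2307
∂L/∂z = ∂L/∂h · σ'(z) = -1 × 0.2307 = -0.2307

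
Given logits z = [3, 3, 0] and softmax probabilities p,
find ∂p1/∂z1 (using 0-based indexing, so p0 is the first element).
∂p1/∂z1 = 0.2499

p = softmax(z) = [0.4879, 0.4879, 0.02429]
p1 = 0.4879

∂p1/∂z1 = p1(1 - p1) = 0.4879 × (1 - 0.4879) = 0.2499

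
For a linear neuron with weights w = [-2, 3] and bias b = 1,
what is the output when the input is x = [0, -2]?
y = -5

y = (-2)(0) + (3)(-2) + 1 = -5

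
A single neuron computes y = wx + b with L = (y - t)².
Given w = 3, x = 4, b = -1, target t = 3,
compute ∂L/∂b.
∂L/∂b = 16

y = wx + b = (3)(4) + -1 = 11
∂L/∂y = 2(y - t) = 2(11 - 3) = 16
∂y/∂b = 1
∂L/∂b = ∂L/∂y · ∂y/∂b = 16 × 1 = 16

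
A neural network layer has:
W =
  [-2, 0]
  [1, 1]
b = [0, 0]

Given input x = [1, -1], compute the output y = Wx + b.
y = [-2, 0]

Wx = [-2×1 + 0×-1, 1×1 + 1×-1]
   = [-2, 0]
y = Wx + b = [-2 + 0, 0 + 0] = [-2, 0]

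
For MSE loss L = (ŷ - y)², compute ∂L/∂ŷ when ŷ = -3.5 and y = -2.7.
∂L/∂ŷ = -1.6

∂L/∂ŷ = 2(ŷ - y) = 2(-3.5 - -2.7) = 2(-0.8) = -1.6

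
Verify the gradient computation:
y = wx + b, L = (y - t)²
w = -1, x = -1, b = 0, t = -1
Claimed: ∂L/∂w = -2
Incorrect

y = (-1)(-1) + 0 = 1
∂L/∂y = 2(y - t) = 2(1 - -1) = 4
∂y/∂w = x = -1
∂L/∂w = 4 × -1 = -4

Claimed value: -2
Incorrect: The correct gradient is -4.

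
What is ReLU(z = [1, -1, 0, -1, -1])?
h = [1, 0, 0, 0, 0]

ReLU applied element-wise: max(0,1)=1, max(0,-1)=0, max(0,0)=0, max(0,-1)=0, max(0,-1)=0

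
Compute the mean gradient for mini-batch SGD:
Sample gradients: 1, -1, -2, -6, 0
Average gradient = -1.6

Average = (1/5)(1 + -1 + -2 + -6 + 0) = -8/5 = -1.6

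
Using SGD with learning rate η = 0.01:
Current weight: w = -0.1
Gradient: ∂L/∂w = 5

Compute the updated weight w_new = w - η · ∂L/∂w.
w_new = -0.15

w_new = w - η·∂L/∂w = -0.1 - 0.01×(5) = -0.1 - (0.05) = -0.15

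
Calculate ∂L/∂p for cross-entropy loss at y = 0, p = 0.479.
∂L/∂p = 1.919

∂L/∂p = -y/p + (1-y)/(1-p) = 0 + 1/0.521 = 1.919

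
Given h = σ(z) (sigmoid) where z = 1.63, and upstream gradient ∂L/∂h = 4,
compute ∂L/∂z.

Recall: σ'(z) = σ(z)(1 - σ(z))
∂L/∂z = 0.548

σ(1.63) = 0.8362
σ'(1.63) = σ(1.63)(1 - σ(1.63)) = 0.8362 × 0.1638 = 0.137
∂L/∂z = ∂L/∂h · σ'(z) = 4 × 0.137 = 0.548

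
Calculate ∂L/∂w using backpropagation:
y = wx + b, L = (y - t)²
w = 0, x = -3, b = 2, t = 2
∂L/∂w = 0

y = wx + b = (0)(-3) + 2 = 2
∂L/∂y = 2(y - t) = 2(2 - 2) = 0
∂y/∂w = x = -3
∂L/∂w = ∂L/∂y · ∂y/∂w = 0 × -3 = 0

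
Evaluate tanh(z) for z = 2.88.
0.9937

tanh(2.88) = (e^(2.88) - e^(-2.88))/(e^(2.88) + e^(-2.88)) = 0.9937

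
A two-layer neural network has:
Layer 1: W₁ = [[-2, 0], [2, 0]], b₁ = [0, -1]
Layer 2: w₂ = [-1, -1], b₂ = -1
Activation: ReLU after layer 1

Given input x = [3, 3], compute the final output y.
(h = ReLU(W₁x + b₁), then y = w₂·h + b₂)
y = -6

Layer 1 pre-activation: z₁ = [-6, 5]
After ReLU: h = [0, 5]
Layer 2 output: y = -1×0 + -1×5 + -1 = -6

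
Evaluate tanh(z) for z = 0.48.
0.4462

tanh(0.48) = (e^(0.48) - e^(-0.48))/(e^(0.48) + e^(-0.48)) = 0.4462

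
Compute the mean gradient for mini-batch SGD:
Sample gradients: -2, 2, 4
Average gradient = 1.333

Average = (1/3)(-2 + 2 + 4) = 4/3 = 1.333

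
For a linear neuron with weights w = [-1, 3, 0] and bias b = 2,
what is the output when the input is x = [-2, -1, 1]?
y = 1

y = (-1)(-2) + (3)(-1) + (0)(1) + 2 = 1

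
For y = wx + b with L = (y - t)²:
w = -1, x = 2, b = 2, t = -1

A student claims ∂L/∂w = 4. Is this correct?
Correct

y = (-1)(2) + 2 = 0
∂L/∂y = 2(y - t) = 2(0 - -1) = 2
∂y/∂w = x = 2
∂L/∂w = 2 × 2 = 4

Claimed value: 4
Correct: The correct gradient is 4.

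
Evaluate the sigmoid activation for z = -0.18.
0.4551

sigmoid(-0.18) = 1/(1 + e^(0.18)) = 1/(1 + 1.197) = 0.4551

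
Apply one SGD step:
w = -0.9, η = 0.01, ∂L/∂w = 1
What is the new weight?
w_new = -0.91

w_new = w - η·∂L/∂w = -0.9 - 0.01×(1) = -0.9 - (0.01) = -0.91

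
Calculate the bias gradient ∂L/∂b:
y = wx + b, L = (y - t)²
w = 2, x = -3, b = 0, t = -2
∂L/∂b = -8

y = wx + b = (2)(-3) + 0 = -6
∂L/∂y = 2(y - t) = 2(-6 - -2) = -8
∂y/∂b = 1
∂L/∂b = ∂L/∂y · ∂y/∂b = -8 × 1 = -8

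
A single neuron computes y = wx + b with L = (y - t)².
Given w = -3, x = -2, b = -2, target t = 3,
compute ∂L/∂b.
∂L/∂b = 2

y = wx + b = (-3)(-2) + -2 = 4
∂L/∂y = 2(y - t) = 2(4 - 3) = 2
∂y/∂b = 1
∂L/∂b = ∂L/∂y · ∂y/∂b = 2 × 1 = 2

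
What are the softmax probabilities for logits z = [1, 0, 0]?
p = [0.5761, 0.2119, 0.2119]

exp(z) = [2.718, 1, 1]
Sum = 4.718
p = [0.5761, 0.2119, 0.2119]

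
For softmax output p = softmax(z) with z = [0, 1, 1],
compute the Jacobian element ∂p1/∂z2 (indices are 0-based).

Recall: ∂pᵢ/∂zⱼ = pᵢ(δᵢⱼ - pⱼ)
∂p1/∂z2 = -0.1784

p = softmax(z) = [0.1554, 0.4223, 0.4223]
p1 = 0.4223, p2 = 0.4223

∂p1/∂z2 = -p1 × p2 = -0.4223 × 0.4223 = -0.1784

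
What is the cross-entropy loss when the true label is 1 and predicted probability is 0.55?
L = 0.5978

L = -1·log(0.55) - 0·log(0.45) = -log(0.55) = 0.5978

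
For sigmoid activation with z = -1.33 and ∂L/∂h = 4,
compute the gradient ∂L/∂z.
∂L/∂z = 0.6616

σ(-1.33) = 0.2092
σ'(-1.33) = σ(-1.33)(1 - σ(-1.33)) = 0.2092 × 0.7908 = 0.1654
∂L/∂z = ∂L/∂h · σ'(z) = 4 × 0.1654 = 0.6616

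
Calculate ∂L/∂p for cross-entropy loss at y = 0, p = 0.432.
∂L/∂p = 1.761

∂L/∂p = -y/p + (1-y)/(1-p) = 0 + 1/0.568 = 1.761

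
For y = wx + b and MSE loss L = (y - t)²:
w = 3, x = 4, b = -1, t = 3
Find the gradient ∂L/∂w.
∂L/∂w = 64

y = wx + b = (3)(4) + -1 = 11
∂L/∂y = 2(y - t) = 2(11 - 3) = 16
∂y/∂w = x = 4
∂L/∂w = ∂L/∂y · ∂y/∂w = 16 × 4 = 64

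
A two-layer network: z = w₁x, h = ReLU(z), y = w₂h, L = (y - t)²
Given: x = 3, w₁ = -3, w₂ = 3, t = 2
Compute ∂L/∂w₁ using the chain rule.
∂L/∂w₁ = 0

Forward pass:
z = w₁x = -3×3 = -9
h = ReLU(-9) = 0
y = w₂h = 3×0 = 0

Backward pass:
∂L/∂y = 2(y - t) = 2(0 - 2) = -4
∂y/∂h = w₂ = 3
∂h/∂z = 0 (ReLU derivative)
∂z/∂w₁ = x = 3

∂L/∂w₁ = -4 × 3 × 0 × 3 = 0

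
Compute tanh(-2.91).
-0.9941

tanh(-2.91) = (e^(-2.91) - e^(2.91))/(e^(-2.91) + e^(2.91)) = -0.9941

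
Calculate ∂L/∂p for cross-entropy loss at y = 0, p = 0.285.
∂L/∂p = 1.399

∂L/∂p = -y/p + (1-y)/(1-p) = 0 + 1/0.715 = 1.399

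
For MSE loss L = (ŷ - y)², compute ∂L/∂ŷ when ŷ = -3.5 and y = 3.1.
∂L/∂ŷ = -13.2

∂L/∂ŷ = 2(ŷ - y) = 2(-3.5 - 3.1) = 2(-6.6) = -13.2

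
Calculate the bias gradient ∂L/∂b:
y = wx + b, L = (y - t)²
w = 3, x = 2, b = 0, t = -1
∂L/∂b = 14

y = wx + b = (3)(2) + 0 = 6
∂L/∂y = 2(y - t) = 2(6 - -1) = 14
∂y/∂b = 1
∂L/∂b = ∂L/∂y · ∂y/∂b = 14 × 1 = 14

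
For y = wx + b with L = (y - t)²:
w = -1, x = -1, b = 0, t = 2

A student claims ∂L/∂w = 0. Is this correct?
Incorrect

y = (-1)(-1) + 0 = 1
∂L/∂y = 2(y - t) = 2(1 - 2) = -2
∂y/∂w = x = -1
∂L/∂w = -2 × -1 = 2

Claimed value: 0
Incorrect: The correct gradient is 2.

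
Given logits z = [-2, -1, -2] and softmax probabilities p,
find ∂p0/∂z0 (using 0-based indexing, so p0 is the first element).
∂p0/∂z0 = 0.167

p = softmax(z) = [0.2119, 0.5761, 0.2119]
p0 = 0.2119

∂p0/∂z0 = p0(1 - p0) = 0.2119 × (1 - 0.2119) = 0.167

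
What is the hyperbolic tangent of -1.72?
-0.9379

tanh(-1.72) = (e^(-1.72) - e^(1.72))/(e^(-1.72) + e^(1.72)) = -0.9379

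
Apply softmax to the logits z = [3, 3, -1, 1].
p = [0.4643, 0.4643, 0.0085, 0.0628]

exp(z) = [20.09, 20.09, 0.3679, 2.718]
Sum = 43.26
p = [0.4643, 0.4643, 0.0085, 0.0628]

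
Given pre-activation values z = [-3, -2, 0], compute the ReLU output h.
h = [0, 0, 0]

ReLU applied element-wise: max(0,-3)=0, max(0,-2)=0, max(0,0)=0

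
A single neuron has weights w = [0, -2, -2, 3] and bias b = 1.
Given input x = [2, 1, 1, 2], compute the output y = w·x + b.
y = 3

y = (0)(2) + (-2)(1) + (-2)(1) + (3)(2) + 1 = 3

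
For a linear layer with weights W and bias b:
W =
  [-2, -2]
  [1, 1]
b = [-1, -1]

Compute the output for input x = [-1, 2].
y = [-3, 0]

Wx = [-2×-1 + -2×2, 1×-1 + 1×2]
   = [-2, 1]
y = Wx + b = [-2 + -1, 1 + -1] = [-3, 0]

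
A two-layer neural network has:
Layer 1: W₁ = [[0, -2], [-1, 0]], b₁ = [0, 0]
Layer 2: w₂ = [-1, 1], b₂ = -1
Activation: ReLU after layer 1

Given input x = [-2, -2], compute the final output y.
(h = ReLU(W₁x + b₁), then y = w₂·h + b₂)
y = -3

Layer 1 pre-activation: z₁ = [4, 2]
After ReLU: h = [4, 2]
Layer 2 output: y = -1×4 + 1×2 + -1 = -3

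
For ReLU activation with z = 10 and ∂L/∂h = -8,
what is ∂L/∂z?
∂L/∂z = -8

h = ReLU(10) = 10
Since z > 0: ∂h/∂z = 1
∂L/∂z = ∂L/∂h · ∂h/∂z = -8 × 1 = -8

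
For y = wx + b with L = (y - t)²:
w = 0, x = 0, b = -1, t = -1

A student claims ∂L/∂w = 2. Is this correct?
Incorrect

y = (0)(0) + -1 = -1
∂L/∂y = 2(y - t) = 2(-1 - -1) = 0
∂y/∂w = x = 0
∂L/∂w = 0 × 0 = 0

Claimed value: 2
Incorrect: The correct gradient is 0.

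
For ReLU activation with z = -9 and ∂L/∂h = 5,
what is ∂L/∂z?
∂L/∂z = 0

h = ReLU(-9) = 0
Since z < 0: ∂h/∂z = 0
∂L/∂z = ∂L/∂h · ∂h/∂z = 5 × 0 = 0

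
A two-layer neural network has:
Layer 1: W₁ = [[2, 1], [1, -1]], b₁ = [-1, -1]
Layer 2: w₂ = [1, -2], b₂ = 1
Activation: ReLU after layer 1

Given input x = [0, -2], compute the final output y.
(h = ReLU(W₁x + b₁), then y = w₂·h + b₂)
y = -1

Layer 1 pre-activation: z₁ = [-3, 1]
After ReLU: h = [0, 1]
Layer 2 output: y = 1×0 + -2×1 + 1 = -1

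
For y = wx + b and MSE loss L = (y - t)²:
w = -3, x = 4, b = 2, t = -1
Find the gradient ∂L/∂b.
∂L/∂b = -18

y = wx + b = (-3)(4) + 2 = -10
∂L/∂y = 2(y - t) = 2(-10 - -1) = -18
∂y/∂b = 1
∂L/∂b = ∂L/∂y · ∂y/∂b = -18 × 1 = -18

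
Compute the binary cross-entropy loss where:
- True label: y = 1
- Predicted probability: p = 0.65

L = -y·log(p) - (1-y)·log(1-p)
L = 0.4308

L = -1·log(0.65) - 0·log(0.35) = -log(0.65) = 0.4308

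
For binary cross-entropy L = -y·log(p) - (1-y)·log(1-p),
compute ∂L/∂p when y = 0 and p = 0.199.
∂L/∂p = 1.248

∂L/∂p = -y/p + (1-y)/(1-p) = 0 + 1/0.801 = 1.248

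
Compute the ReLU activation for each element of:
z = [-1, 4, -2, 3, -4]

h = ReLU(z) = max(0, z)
h = [0, 4, 0, 3, 0]

ReLU applied element-wise: max(0,-1)=0, max(0,4)=4, max(0,-2)=0, max(0,3)=3, max(0,-4)=0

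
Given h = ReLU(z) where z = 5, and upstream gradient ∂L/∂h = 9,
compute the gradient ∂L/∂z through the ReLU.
∂L/∂z = 9

h = ReLU(5) = 5
Since z > 0: ∂h/∂z = 1
∂L/∂z = ∂L/∂h · ∂h/∂z = 9 × 1 = 9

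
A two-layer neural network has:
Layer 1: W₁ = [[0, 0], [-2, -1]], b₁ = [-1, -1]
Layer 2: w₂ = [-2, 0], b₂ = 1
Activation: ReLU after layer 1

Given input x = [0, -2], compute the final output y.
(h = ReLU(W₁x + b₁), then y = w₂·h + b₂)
y = 1

Layer 1 pre-activation: z₁ = [-1, 1]
After ReLU: h = [0, 1]
Layer 2 output: y = -2×0 + 0×1 + 1 = 1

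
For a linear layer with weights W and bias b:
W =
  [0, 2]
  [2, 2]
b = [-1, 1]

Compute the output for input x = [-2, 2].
y = [3, 1]

Wx = [0×-2 + 2×2, 2×-2 + 2×2]
   = [4, 0]
y = Wx + b = [4 + -1, 0 + 1] = [3, 1]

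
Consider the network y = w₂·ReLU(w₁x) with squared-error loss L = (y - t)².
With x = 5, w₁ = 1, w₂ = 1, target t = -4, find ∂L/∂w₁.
∂L/∂w₁ = 90

Forward pass:
z = w₁x = 1×5 = 5
h = ReLU(5) = 5
y = w₂h = 1×5 = 5

Backward pass:
∂L/∂y = 2(y - t) = 2(5 - -4) = 18
∂y/∂h = w₂ = 1
∂h/∂z = 1 (ReLU derivative)
∂z/∂w₁ = x = 5

∂L/∂w₁ = 18 × 1 × 1 × 5 = 90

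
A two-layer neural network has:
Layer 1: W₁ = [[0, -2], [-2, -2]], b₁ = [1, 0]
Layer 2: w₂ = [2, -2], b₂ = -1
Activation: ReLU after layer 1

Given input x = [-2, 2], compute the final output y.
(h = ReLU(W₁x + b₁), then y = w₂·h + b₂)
y = -1

Layer 1 pre-activation: z₁ = [-3, 0]
After ReLU: h = [0, 0]
Layer 2 output: y = 2×0 + -2×0 + -1 = -1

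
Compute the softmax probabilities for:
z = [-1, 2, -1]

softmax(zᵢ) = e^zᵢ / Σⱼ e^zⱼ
p = [0.0453, 0.9094, 0.0453]

exp(z) = [0.3679, 7.389, 0.3679]
Sum = 8.125
p = [0.0453, 0.9094, 0.0453]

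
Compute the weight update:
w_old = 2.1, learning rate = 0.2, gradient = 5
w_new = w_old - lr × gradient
w_new = 1.1

w_new = w - η·∂L/∂w = 2.1 - 0.2×(5) = 2.1 - (1) = 1.1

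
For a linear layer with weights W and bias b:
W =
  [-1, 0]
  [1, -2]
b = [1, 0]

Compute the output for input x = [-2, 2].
y = [3, -6]

Wx = [-1×-2 + 0×2, 1×-2 + -2×2]
   = [2, -6]
y = Wx + b = [2 + 1, -6 + 0] = [3, -6]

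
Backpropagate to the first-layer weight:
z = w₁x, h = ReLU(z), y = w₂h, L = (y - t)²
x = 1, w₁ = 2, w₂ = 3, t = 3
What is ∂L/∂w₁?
∂L/∂w₁ = 18

Forward pass:
z = w₁x = 2×1 = 2
h = ReLU(2) = 2
y = w₂h = 3×2 = 6

Backward pass:
∂L/∂y = 2(y - t) = 2(6 - 3) = 6
∂y/∂h = w₂ = 3
∂h/∂z = 1 (ReLU derivative)
∂z/∂w₁ = x = 1

∂L/∂w₁ = 6 × 3 × 1 × 1 = 18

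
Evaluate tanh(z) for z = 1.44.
0.8937

tanh(1.44) = (e^(1.44) - e^(-1.44))/(e^(1.44) + e^(-1.44)) = 0.8937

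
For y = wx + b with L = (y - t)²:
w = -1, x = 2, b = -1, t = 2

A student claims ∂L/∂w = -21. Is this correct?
Incorrect

y = (-1)(2) + -1 = -3
∂L/∂y = 2(y - t) = 2(-3 - 2) = -10
∂y/∂w = x = 2
∂L/∂w = -10 × 2 = -20

Claimed value: -21
Incorrect: The correct gradient is -20.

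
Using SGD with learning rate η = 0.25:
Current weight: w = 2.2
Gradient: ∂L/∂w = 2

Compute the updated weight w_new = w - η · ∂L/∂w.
w_new = 1.7

w_new = w - η·∂L/∂w = 2.2 - 0.25×(2) = 2.2 - (0.5) = 1.7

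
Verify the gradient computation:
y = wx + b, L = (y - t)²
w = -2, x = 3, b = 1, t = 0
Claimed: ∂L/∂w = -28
Incorrect

y = (-2)(3) + 1 = -5
∂L/∂y = 2(y - t) = 2(-5 - 0) = -10
∂y/∂w = x = 3
∂L/∂w = -10 × 3 = -30

Claimed value: -28
Incorrect: The correct gradient is -30.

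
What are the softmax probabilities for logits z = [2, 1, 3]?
p = [0.2447, 0.09, 0.6652]

exp(z) = [7.389, 2.718, 20.09]
Sum = 30.19
p = [0.2447, 0.09, 0.6652]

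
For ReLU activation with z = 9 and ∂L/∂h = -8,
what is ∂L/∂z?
∂L/∂z = -8

h = ReLU(9) = 9
Since z > 0: ∂h/∂z = 1
∂L/∂z = ∂L/∂h · ∂h/∂z = -8 × 1 = -8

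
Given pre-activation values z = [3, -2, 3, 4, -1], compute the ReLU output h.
h = [3, 0, 3, 4, 0]

ReLU applied element-wise: max(0,3)=3, max(0,-2)=0, max(0,3)=3, max(0,4)=4, max(0,-1)=0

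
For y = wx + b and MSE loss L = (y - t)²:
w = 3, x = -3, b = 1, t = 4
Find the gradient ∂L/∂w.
∂L/∂w = 72

y = wx + b = (3)(-3) + 1 = -8
∂L/∂y = 2(y - t) = 2(-8 - 4) = -24
∂y/∂w = x = -3
∂L/∂w = ∂L/∂y · ∂y/∂w = -24 × -3 = 72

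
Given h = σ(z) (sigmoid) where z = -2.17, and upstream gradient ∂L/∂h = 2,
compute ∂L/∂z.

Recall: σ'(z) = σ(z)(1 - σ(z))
∂L/∂z = 0.184

σ(-2.17) = 0.1025
σ'(-2.17) = σ(-2.17)(1 - σ(-2.17)) = 0.1025 × 0.8975 = 0.09198
∂L/∂z = ∂L/∂h · σ'(z) = 2 × 0.09198 = 0.184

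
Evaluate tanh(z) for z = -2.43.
-0.9846

tanh(-2.43) = (e^(-2.43) - e^(2.43))/(e^(-2.43) + e^(2.43)) = -0.9846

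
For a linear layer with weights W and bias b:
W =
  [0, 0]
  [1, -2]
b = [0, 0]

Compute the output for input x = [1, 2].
y = [0, -3]

Wx = [0×1 + 0×2, 1×1 + -2×2]
   = [0, -3]
y = Wx + b = [0 + 0, -3 + 0] = [0, -3]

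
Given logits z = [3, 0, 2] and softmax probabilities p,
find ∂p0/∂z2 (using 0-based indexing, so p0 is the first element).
∂p0/∂z2 = -0.183

p = softmax(z) = [0.7054, 0.03512, 0.2595]
p0 = 0.7054, p2 = 0.2595

∂p0/∂z2 = -p0 × p2 = -0.7054 × 0.2595 = -0.183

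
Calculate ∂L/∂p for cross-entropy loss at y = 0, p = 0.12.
∂L/∂p = 1.136

∂L/∂p = -y/p + (1-y)/(1-p) = 0 + 1/0.88 = 1.136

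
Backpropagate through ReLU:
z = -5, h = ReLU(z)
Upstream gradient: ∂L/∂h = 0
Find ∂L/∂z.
∂L/∂z = 0

h = ReLU(-5) = 0
Since z < 0: ∂h/∂z = 0
∂L/∂z = ∂L/∂h · ∂h/∂z = 0 × 0 = 0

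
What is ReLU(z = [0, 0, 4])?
h = [0, 0, 4]

ReLU applied element-wise: max(0,0)=0, max(0,0)=0, max(0,4)=4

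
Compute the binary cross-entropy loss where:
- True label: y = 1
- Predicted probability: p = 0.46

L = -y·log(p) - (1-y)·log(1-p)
L = 0.7765

L = -1·log(0.46) - 0·log(0.54) = -log(0.46) = 0.7765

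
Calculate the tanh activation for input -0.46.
-0.4301

tanh(-0.46) = (e^(-0.46) - e^(0.46))/(e^(-0.46) + e^(0.46)) = -0.4301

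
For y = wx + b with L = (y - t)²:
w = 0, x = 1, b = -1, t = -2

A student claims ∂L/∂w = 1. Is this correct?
Incorrect

y = (0)(1) + -1 = -1
∂L/∂y = 2(y - t) = 2(-1 - -2) = 2
∂y/∂w = x = 1
∂L/∂w = 2 × 1 = 2

Claimed value: 1
Incorrect: The correct gradient is 2.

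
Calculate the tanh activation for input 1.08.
0.7932

tanh(1.08) = (e^(1.08) - e^(-1.08))/(e^(1.08) + e^(-1.08)) = 0.7932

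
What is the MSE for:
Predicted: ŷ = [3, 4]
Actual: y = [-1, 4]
MSE = 8

MSE = (1/2)((3--1)² + (4-4)²) = (1/2)(16 + 0) = 8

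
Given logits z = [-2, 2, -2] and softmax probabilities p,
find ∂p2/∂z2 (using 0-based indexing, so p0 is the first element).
∂p2/∂z2 = 0.01736

p = softmax(z) = [0.01767, 0.9647, 0.01767]
p2 = 0.01767

∂p2/∂z2 = p2(1 - p2) = 0.01767 × (1 - 0.01767) = 0.01736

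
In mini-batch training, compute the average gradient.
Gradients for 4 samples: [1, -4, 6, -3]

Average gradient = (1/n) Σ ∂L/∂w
Average gradient = 0

Average = (1/4)(1 + -4 + 6 + -3) = 0/4 = 0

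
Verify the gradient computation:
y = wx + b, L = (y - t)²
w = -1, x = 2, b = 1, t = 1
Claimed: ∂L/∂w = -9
Incorrect

y = (-1)(2) + 1 = -1
∂L/∂y = 2(y - t) = 2(-1 - 1) = -4
∂y/∂w = x = 2
∂L/∂w = -4 × 2 = -8

Claimed value: -9
Incorrect: The correct gradient is -8.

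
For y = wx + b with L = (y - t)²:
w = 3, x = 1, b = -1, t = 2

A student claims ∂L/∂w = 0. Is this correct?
Correct

y = (3)(1) + -1 = 2
∂L/∂y = 2(y - t) = 2(2 - 2) = 0
∂y/∂w = x = 1
∂L/∂w = 0 × 1 = 0

Claimed value: 0
Correct: The correct gradient is 0.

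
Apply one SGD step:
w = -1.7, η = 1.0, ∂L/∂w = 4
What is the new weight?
w_new = -5.7

w_new = w - η·∂L/∂w = -1.7 - 1.0×(4) = -1.7 - (4) = -5.7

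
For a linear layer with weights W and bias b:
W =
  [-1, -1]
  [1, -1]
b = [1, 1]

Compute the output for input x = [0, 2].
y = [-1, -1]

Wx = [-1×0 + -1×2, 1×0 + -1×2]
   = [-2, -2]
y = Wx + b = [-2 + 1, -2 + 1] = [-1, -1]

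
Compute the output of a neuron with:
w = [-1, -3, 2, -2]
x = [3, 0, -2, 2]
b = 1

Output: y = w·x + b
y = -10

y = (-1)(3) + (-3)(0) + (2)(-2) + (-2)(2) + 1 = -10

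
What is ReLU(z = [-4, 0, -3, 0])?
h = [0, 0, 0, 0]

ReLU applied element-wise: max(0,-4)=0, max(0,0)=0, max(0,-3)=0, max(0,0)=0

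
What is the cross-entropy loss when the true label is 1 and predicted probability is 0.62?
L = 0.478

L = -1·log(0.62) - 0·log(0.38) = -log(0.62) = 0.478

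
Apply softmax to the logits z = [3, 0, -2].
p = [0.9465, 0.0471, 0.0064]

exp(z) = [20.09, 1, 0.1353]
Sum = 21.22
p = [0.9465, 0.0471, 0.0064]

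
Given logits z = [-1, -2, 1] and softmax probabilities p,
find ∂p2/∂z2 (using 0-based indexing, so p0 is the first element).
∂p2/∂z2 = 0.1318

p = softmax(z) = [0.1142, 0.04201, 0.8438]
p2 = 0.8438

∂p2/∂z2 = p2(1 - p2) = 0.8438 × (1 - 0.8438) = 0.1318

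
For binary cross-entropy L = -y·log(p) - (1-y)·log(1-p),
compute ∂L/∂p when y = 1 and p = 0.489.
∂L/∂p = -2.045

∂L/∂p = -y/p + (1-y)/(1-p) = -1/0.489 + 0 = -2.045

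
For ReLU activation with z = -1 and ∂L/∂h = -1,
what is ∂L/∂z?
∂L/∂z = 0

h = ReLU(-1) = 0
Since z < 0: ∂h/∂z = 0
∂L/∂z = ∂L/∂h · ∂h/∂z = -1 × 0 = 0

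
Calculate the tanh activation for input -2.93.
-0.9943

tanh(-2.93) = (e^(-2.93) - e^(2.93))/(e^(-2.93) + e^(2.93)) = -0.9943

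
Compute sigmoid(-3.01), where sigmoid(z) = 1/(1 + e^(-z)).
0.04698

sigmoid(-3.01) = 1/(1 + e^(3.01)) = 1/(1 + 20.29) = 0.04698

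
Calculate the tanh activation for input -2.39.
-0.9833

tanh(-2.39) = (e^(-2.39) - e^(2.39))/(e^(-2.39) + e^(2.39)) = -0.9833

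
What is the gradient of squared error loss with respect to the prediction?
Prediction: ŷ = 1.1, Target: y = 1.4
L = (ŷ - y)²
∂L/∂ŷ = -0.6

∂L/∂ŷ = 2(ŷ - y) = 2(1.1 - 1.4) = 2(-0.3) = -0.6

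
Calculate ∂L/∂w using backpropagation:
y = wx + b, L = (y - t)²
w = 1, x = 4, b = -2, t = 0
∂L/∂w = 16

y = wx + b = (1)(4) + -2 = 2
∂L/∂y = 2(y - t) = 2(2 - 0) = 4
∂y/∂w = x = 4
∂L/∂w = ∂L/∂y · ∂y/∂w = 4 × 4 = 16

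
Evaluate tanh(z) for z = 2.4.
0.9837

tanh(2.4) = (e^(2.4) - e^(-2.4))/(e^(2.4) + e^(-2.4)) = 0.9837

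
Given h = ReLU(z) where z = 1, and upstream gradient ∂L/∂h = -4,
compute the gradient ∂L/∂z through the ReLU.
∂L/∂z = -4

h = ReLU(1) = 1
Since z > 0: ∂h/∂z = 1
∂L/∂z = ∂L/∂h · ∂h/∂z = -4 × 1 = -4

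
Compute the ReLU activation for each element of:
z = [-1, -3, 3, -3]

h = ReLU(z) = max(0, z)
h = [0, 0, 3, 0]

ReLU applied element-wise: max(0,-1)=0, max(0,-3)=0, max(0,3)=3, max(0,-3)=0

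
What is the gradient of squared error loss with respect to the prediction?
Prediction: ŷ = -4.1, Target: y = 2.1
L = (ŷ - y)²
∂L/∂ŷ = -12.4

∂L/∂ŷ = 2(ŷ - y) = 2(-4.1 - 2.1) = 2(-6.2) = -12.4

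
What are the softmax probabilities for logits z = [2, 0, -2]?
p = [0.8668, 0.1173, 0.0159]

exp(z) = [7.389, 1, 0.1353]
Sum = 8.524
p = [0.8668, 0.1173, 0.0159]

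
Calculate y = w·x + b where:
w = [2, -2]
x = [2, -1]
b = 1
y = 7

y = (2)(2) + (-2)(-1) + 1 = 7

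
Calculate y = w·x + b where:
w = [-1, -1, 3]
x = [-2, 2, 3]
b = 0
y = 9

y = (-1)(-2) + (-1)(2) + (3)(3) + 0 = 9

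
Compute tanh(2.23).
0.9771

tanh(2.23) = (e^(2.23) - e^(-2.23))/(e^(2.23) + e^(-2.23)) = 0.9771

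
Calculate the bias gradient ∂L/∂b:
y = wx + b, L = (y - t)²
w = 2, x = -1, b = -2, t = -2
∂L/∂b = -4

y = wx + b = (2)(-1) + -2 = -4
∂L/∂y = 2(y - t) = 2(-4 - -2) = -4
∂y/∂b = 1
∂L/∂b = ∂L/∂y · ∂y/∂b = -4 × 1 = -4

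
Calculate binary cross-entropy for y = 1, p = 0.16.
L = 1.833

L = -1·log(0.16) - 0·log(0.84) = -log(0.16) = 1.833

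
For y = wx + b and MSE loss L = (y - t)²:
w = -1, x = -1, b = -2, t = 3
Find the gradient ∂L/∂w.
∂L/∂w = 8

y = wx + b = (-1)(-1) + -2 = -1
∂L/∂y = 2(y - t) = 2(-1 - 3) = -8
∂y/∂w = x = -1
∂L/∂w = ∂L/∂y · ∂y/∂w = -8 × -1 = 8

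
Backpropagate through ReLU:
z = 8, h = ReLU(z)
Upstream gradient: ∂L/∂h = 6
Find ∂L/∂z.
∂L/∂z = 6

h = ReLU(8) = 8
Since z > 0: ∂h/∂z = 1
∂L/∂z = ∂L/∂h · ∂h/∂z = 6 × 1 = 6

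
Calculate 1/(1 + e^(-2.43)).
0.9191

sigmoid(2.43) = 1/(1 + e^(-2.43)) = 1/(1 + 0.08804) = 0.9191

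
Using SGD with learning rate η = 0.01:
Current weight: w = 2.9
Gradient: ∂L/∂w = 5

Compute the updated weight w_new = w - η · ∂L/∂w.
w_new = 2.85

w_new = w - η·∂L/∂w = 2.9 - 0.01×(5) = 2.9 - (0.05) = 2.85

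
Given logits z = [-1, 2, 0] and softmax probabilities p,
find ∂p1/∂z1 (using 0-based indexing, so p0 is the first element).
∂p1/∂z1 = 0.1318

p = softmax(z) = [0.04201, 0.8438, 0.1142]
p1 = 0.8438

∂p1/∂z1 = p1(1 - p1) = 0.8438 × (1 - 0.8438) = 0.1318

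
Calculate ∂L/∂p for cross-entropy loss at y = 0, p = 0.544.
∂L/∂p = 2.193

∂L/∂p = -y/p + (1-y)/(1-p) = 0 + 1/0.456 = 2.193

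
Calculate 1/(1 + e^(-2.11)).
0.8919

sigmoid(2.11) = 1/(1 + e^(-2.11)) = 1/(1 + 0.1212) = 0.8919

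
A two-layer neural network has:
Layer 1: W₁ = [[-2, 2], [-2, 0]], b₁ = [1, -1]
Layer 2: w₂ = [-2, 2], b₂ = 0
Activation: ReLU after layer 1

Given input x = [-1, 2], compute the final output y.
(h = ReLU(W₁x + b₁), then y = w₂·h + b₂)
y = -12

Layer 1 pre-activation: z₁ = [7, 1]
After ReLU: h = [7, 1]
Layer 2 output: y = -2×7 + 2×1 + 0 = -12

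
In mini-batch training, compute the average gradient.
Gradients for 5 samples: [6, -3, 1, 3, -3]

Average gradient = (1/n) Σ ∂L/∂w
Average gradient = 0.8

Average = (1/5)(6 + -3 + 1 + 3 + -3) = 4/5 = 0.8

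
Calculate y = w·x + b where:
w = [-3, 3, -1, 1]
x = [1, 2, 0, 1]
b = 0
y = 4

y = (-3)(1) + (3)(2) + (-1)(0) + (1)(1) + 0 = 4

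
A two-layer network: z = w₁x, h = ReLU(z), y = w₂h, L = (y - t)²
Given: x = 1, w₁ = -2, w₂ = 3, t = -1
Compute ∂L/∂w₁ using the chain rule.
∂L/∂w₁ = 0

Forward pass:
z = w₁x = -2×1 = -2
h = ReLU(-2) = 0
y = w₂h = 3×0 = 0

Backward pass:
∂L/∂y = 2(y - t) = 2(0 - -1) = 2
∂y/∂h = w₂ = 3
∂h/∂z = 0 (ReLU derivative)
∂z/∂w₁ = x = 1

∂L/∂w₁ = 2 × 3 × 0 × 1 = 0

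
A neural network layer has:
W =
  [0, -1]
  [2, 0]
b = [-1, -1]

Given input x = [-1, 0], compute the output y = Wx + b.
y = [-1, -3]

Wx = [0×-1 + -1×0, 2×-1 + 0×0]
   = [0, -2]
y = Wx + b = [0 + -1, -2 + -1] = [-1, -3]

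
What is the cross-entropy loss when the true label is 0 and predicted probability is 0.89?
L = 2.207

L = -0·log(0.89) - 1·log(0.11) = -log(0.11) = 2.207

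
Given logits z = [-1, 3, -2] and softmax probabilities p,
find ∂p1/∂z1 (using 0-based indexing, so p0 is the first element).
∂p1/∂z1 = 0.02384

p = softmax(z) = [0.01787, 0.9756, 0.006573]
p1 = 0.9756

∂p1/∂z1 = p1(1 - p1) = 0.9756 × (1 - 0.9756) = 0.02384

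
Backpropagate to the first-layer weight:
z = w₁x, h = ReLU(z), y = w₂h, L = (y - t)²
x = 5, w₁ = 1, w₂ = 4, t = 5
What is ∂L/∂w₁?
∂L/∂w₁ = 600

Forward pass:
z = w₁x = 1×5 = 5
h = ReLU(5) = 5
y = w₂h = 4×5 = 20

Backward pass:
∂L/∂y = 2(y - t) = 2(20 - 5) = 30
∂y/∂h = w₂ = 4
∂h/∂z = 1 (ReLU derivative)
∂z/∂w₁ = x = 5

∂L/∂w₁ = 30 × 4 × 1 × 5 = 600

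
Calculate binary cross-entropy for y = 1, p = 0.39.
L = 0.9416

L = -1·log(0.39) - 0·log(0.61) = -log(0.39) = 0.9416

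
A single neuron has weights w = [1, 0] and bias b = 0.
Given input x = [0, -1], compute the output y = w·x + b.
y = 0

y = (1)(0) + (0)(-1) + 0 = 0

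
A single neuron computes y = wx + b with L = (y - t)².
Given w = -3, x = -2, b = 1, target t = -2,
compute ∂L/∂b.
∂L/∂b = 18

y = wx + b = (-3)(-2) + 1 = 7
∂L/∂y = 2(y - t) = 2(7 - -2) = 18
∂y/∂b = 1
∂L/∂b = ∂L/∂y · ∂y/∂b = 18 × 1 = 18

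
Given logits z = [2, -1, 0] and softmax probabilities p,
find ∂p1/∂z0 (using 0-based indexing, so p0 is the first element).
∂p1/∂z0 = -0.03545

p = softmax(z) = [0.8438, 0.04201, 0.1142]
p1 = 0.04201, p0 = 0.8438

∂p1/∂z0 = -p1 × p0 = -0.04201 × 0.8438 = -0.03545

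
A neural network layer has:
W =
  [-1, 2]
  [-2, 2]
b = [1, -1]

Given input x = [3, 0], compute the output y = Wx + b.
y = [-2, -7]

Wx = [-1×3 + 2×0, -2×3 + 2×0]
   = [-3, -6]
y = Wx + b = [-3 + 1, -6 + -1] = [-2, -7]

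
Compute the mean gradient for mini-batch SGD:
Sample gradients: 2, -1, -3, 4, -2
Average gradient = 0

Average = (1/5)(2 + -1 + -3 + 4 + -2) = 0/5 = 0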